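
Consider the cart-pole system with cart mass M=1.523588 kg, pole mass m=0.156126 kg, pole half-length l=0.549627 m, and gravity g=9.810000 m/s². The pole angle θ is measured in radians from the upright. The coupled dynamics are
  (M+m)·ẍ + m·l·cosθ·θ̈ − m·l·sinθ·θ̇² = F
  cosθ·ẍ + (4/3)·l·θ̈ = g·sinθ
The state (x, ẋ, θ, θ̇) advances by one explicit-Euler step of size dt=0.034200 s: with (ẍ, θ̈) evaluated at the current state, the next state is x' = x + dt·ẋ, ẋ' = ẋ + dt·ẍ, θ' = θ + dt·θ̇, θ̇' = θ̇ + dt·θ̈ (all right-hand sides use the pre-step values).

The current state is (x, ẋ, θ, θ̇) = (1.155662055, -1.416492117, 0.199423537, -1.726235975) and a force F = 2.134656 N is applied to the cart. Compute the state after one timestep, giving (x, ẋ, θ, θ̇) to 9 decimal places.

(1.107218025, -1.373671362, 0.140386267, -1.692814705)

sinθ=0.198104326, cosθ=0.980180941
temp = (F + m·l·θ̇²·sinθ)/(M+m) = (2.134656 + 0.050656780)/1.679714 = 1.301002897
θ̈ = (g·sinθ − cosθ·temp)/(l·(4/3 − m·cos²θ/(M+m))) = 0.977230106
ẍ = temp − m·l·θ̈·cosθ/(M+m) = 1.252068860
Euler: x'=1.155662055+0.034200·-1.416492117=1.107218025, ẋ'=-1.416492117+0.034200·1.252068860=-1.373671362
       θ'=0.199423537+0.034200·-1.726235975=0.140386267, θ̇'=-1.726235975+0.034200·0.977230106=-1.692814705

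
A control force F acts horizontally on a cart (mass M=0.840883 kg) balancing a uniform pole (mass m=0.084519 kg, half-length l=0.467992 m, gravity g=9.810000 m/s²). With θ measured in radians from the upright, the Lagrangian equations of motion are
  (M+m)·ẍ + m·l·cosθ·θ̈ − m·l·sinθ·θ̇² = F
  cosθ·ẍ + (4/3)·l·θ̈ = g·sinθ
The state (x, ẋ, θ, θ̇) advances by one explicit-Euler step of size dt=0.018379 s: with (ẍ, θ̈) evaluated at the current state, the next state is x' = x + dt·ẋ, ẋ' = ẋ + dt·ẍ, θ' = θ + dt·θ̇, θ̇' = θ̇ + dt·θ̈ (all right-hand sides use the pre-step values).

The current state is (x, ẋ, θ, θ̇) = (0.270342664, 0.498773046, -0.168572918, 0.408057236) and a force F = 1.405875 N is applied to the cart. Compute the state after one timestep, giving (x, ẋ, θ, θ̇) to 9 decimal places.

sinθ=-0.167775667, cosθ=0.985825200
temp = (F + m·l·θ̇²·sinθ)/(M+m) = (1.405875 + -0.001105004)/0.925402 = 1.518010547
θ̈ = (g·sinθ − cosθ·temp)/(l·(4/3 − m·cos²θ/(M+m))) = -5.395096084
ẍ = temp − m·l·θ̈·cosθ/(M+m) = 1.745343003
Euler: x'=0.270342664+0.018379·0.498773046=0.279509614, ẋ'=0.498773046+0.018379·1.745343003=0.530850705
       θ'=-0.168572918+0.018379·0.408057236=-0.161073234, θ̇'=0.408057236+0.018379·-5.395096084=0.308900765

(0.279509614, 0.530850705, -0.161073234, 0.308900765)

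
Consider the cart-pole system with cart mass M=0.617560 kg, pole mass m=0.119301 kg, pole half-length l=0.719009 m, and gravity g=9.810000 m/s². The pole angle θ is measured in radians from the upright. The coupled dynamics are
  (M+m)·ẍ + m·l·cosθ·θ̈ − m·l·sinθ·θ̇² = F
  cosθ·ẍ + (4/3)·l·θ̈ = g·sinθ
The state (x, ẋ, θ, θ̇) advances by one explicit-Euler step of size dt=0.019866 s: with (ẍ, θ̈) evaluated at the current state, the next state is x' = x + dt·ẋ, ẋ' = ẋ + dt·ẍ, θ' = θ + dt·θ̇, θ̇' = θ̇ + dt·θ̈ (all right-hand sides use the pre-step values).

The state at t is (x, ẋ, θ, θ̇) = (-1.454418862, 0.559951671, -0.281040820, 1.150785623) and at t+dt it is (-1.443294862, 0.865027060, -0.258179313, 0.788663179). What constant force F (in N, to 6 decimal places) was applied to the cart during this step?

F = 9.844982 N

ẍ = (ẋ'−ẋ)/dt = (0.865027060−0.559951671)/0.019866 = 15.356659
θ̈ = (θ̇'−θ̇)/dt = (0.788663179−1.150785623)/0.019866 = -18.228251
sinθ=-0.277356, cosθ=0.960767
F = (M+m)·ẍ + m·l·cosθ·θ̈ − m·l·sinθ·θ̇² = 11.315723 + -1.502248 − -0.031507 = 9.844982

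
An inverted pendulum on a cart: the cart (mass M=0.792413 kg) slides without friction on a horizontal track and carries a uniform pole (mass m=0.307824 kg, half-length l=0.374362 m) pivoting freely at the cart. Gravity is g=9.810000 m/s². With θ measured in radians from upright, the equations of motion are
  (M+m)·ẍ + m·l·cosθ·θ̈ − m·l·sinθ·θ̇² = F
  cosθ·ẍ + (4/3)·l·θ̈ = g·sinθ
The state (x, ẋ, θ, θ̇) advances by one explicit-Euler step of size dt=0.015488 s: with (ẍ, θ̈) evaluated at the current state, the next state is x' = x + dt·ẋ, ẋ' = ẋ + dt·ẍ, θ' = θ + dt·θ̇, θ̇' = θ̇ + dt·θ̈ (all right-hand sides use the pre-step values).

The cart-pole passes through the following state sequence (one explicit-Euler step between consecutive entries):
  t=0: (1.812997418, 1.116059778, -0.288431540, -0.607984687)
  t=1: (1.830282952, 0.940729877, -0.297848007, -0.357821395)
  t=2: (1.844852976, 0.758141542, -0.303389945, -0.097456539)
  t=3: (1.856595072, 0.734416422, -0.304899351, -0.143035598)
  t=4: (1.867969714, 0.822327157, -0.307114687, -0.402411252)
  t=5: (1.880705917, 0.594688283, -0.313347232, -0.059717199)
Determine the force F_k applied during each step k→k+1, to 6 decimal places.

F_0 = -10.658537 N
F_1 = -11.114451 N
F_2 = -2.008699 N
F_3 = 4.404854 N
F_4 = -13.734885 N

step 0→1:
  ẍ = (ẋ'−ẋ)/dt = (0.940729877−1.116059778)/0.015488 = -11.320371
  θ̈ = (θ̇'−θ̇)/dt = (-0.357821395−-0.607984687)/0.015488 = 16.152072
  sinθ=-0.284449, cosθ=0.958691
  F = (M+m)·ẍ + m·l·cosθ·θ̈ − m·l·sinθ·θ̇² = -12.455091 + 1.784437 − -0.012117 = -10.658537
step 1→2:
  ẍ = (ẋ'−ẋ)/dt = (0.758141542−0.940729877)/0.015488 = -11.789020
  θ̈ = (θ̇'−θ̇)/dt = (-0.097456539−-0.357821395)/0.015488 = 16.810747
  sinθ=-0.293464, cosθ=0.955970
  F = (M+m)·ẍ + m·l·cosθ·θ̈ − m·l·sinθ·θ̇² = -12.970715 + 1.851935 − -0.004330 = -11.114451
step 2→3:
  ẍ = (ẋ'−ẋ)/dt = (0.734416422−0.758141542)/0.015488 = -1.531839
  θ̈ = (θ̇'−θ̇)/dt = (-0.143035598−-0.097456539)/0.015488 = -2.942863
  sinθ=-0.298757, cosθ=0.954329
  F = (M+m)·ẍ + m·l·cosθ·θ̈ − m·l·sinθ·θ̇² = -1.685386 + -0.323640 − -0.000327 = -2.008699
step 3→4:
  ẍ = (ẋ'−ẋ)/dt = (0.822327157−0.734416422)/0.015488 = 5.676055
  θ̈ = (θ̇'−θ̇)/dt = (-0.402411252−-0.143035598)/0.015488 = -16.746879
  sinθ=-0.300197, cosθ=0.953877
  F = (M+m)·ẍ + m·l·cosθ·θ̈ − m·l·sinθ·θ̇² = 6.245005 + -1.840859 − -0.000708 = 4.404854
step 4→5:
  ẍ = (ẋ'−ẋ)/dt = (0.594688283−0.822327157)/0.015488 = -14.697758
  θ̈ = (θ̇'−θ̇)/dt = (-0.059717199−-0.402411252)/0.015488 = 22.126424
  sinθ=-0.302310, cosθ=0.953210
  F = (M+m)·ẍ + m·l·cosθ·θ̈ − m·l·sinθ·θ̇² = -16.171017 + 2.430491 − -0.005641 = -13.734885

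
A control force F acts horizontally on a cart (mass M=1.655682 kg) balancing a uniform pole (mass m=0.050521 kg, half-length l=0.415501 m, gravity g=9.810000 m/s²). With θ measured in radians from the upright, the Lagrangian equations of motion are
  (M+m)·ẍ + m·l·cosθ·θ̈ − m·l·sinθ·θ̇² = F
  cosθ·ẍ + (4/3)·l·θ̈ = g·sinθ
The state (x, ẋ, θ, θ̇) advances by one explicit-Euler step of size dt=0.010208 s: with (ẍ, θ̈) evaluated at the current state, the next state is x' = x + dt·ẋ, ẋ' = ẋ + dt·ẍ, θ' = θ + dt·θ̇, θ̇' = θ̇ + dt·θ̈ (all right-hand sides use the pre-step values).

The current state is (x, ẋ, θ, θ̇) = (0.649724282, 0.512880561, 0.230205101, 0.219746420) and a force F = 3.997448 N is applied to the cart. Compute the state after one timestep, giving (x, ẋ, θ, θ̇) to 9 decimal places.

sinθ=0.228177219, cosθ=0.973619616
temp = (F + m·l·θ̇²·sinθ)/(M+m) = (3.997448 + 0.000231292)/1.706203 = 2.343026763
θ̈ = (g·sinθ − cosθ·temp)/(l·(4/3 − m·cos²θ/(M+m))) = -0.078914324
ẍ = temp − m·l·θ̈·cosθ/(M+m) = 2.343972038
Euler: x'=0.649724282+0.010208·0.512880561=0.654959767, ẋ'=0.512880561+0.010208·2.343972038=0.536807828
       θ'=0.230205101+0.010208·0.219746420=0.232448272, θ̇'=0.219746420+0.010208·-0.078914324=0.218940863

(0.654959767, 0.536807828, 0.232448272, 0.218940863)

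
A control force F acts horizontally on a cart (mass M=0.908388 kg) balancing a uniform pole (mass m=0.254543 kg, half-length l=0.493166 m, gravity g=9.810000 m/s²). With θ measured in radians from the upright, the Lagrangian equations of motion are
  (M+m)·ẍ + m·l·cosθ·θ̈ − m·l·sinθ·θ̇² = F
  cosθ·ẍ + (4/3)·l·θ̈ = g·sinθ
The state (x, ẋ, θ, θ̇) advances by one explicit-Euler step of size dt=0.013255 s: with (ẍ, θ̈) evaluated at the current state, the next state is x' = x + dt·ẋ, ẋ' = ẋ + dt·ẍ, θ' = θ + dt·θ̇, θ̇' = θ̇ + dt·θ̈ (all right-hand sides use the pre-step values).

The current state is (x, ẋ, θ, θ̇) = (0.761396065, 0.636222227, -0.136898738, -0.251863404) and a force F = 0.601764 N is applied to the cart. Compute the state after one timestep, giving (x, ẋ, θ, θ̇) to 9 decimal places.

sinθ=-0.136471529, cosθ=0.990643993
temp = (F + m·l·θ̇²·sinθ)/(M+m) = (0.601764 + -0.001086742)/1.162931 = 0.516520118
θ̈ = (g·sinθ − cosθ·temp)/(l·(4/3 − m·cos²θ/(M+m))) = -3.354612184
ẍ = temp − m·l·θ̈·cosθ/(M+m) = 0.875243983
Euler: x'=0.761396065+0.013255·0.636222227=0.769829191, ẋ'=0.636222227+0.013255·0.875243983=0.647823586
       θ'=-0.136898738+0.013255·-0.251863404=-0.140237187, θ̇'=-0.251863404+0.013255·-3.354612184=-0.296328788

(0.769829191, 0.647823586, -0.140237187, -0.296328788)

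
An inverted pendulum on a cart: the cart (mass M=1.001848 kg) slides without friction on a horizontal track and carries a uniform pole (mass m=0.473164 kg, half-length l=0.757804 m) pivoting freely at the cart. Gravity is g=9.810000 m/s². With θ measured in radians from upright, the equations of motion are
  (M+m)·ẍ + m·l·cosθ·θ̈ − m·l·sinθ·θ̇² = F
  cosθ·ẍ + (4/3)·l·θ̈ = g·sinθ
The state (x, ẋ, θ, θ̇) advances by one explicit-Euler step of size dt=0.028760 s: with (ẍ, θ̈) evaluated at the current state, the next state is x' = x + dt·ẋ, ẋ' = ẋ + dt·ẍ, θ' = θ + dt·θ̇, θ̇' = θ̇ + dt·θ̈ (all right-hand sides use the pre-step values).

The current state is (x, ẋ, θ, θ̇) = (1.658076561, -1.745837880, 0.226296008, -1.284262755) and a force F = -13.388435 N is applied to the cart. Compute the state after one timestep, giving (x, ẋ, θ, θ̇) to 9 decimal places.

sinθ=0.224369515, cosθ=0.974504141
temp = (F + m·l·θ̇²·sinθ)/(M+m) = (-13.388435 + 0.132690617)/1.475012 = -8.986872231
θ̈ = (g·sinθ − cosθ·temp)/(l·(4/3 − m·cos²θ/(M+m))) = 14.057870416
ẍ = temp − m·l·θ̈·cosθ/(M+m) = -12.317117798
Euler: x'=1.658076561+0.028760·-1.745837880=1.607866264, ẋ'=-1.745837880+0.028760·-12.317117798=-2.100078188
       θ'=0.226296008+0.028760·-1.284262755=0.189360611, θ̇'=-1.284262755+0.028760·14.057870416=-0.879958402

(1.607866264, -2.100078188, 0.189360611, -0.879958402)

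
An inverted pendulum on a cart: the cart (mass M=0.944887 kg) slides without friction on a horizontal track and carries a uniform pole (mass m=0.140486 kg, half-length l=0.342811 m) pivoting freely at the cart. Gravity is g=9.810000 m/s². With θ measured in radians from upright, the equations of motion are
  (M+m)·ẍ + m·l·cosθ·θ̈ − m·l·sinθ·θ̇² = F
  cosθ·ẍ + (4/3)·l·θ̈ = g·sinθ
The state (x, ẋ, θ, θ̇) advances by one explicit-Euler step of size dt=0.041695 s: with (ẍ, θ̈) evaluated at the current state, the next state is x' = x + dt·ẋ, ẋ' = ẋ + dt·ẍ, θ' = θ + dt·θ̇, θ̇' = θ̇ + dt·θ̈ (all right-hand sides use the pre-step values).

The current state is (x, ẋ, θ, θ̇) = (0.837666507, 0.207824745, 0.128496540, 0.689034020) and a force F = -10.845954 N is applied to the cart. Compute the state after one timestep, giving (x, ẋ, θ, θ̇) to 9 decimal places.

sinθ=0.128143223, cosθ=0.991755673
temp = (F + m·l·θ̇²·sinθ)/(M+m) = (-10.845954 + 0.002929981)/1.085373 = -9.990136128
θ̈ = (g·sinθ − cosθ·temp)/(l·(4/3 − m·cos²θ/(M+m))) = 27.004919451
ẍ = temp − m·l·θ̈·cosθ/(M+m) = -11.178518940
Euler: x'=0.837666507+0.041695·0.207824745=0.846331760, ẋ'=0.207824745+0.041695·-11.178518940=-0.258263602
       θ'=0.128496540+0.041695·0.689034020=0.157225813, θ̇'=0.689034020+0.041695·27.004919451=1.815004136

(0.846331760, -0.258263602, 0.157225813, 1.815004136)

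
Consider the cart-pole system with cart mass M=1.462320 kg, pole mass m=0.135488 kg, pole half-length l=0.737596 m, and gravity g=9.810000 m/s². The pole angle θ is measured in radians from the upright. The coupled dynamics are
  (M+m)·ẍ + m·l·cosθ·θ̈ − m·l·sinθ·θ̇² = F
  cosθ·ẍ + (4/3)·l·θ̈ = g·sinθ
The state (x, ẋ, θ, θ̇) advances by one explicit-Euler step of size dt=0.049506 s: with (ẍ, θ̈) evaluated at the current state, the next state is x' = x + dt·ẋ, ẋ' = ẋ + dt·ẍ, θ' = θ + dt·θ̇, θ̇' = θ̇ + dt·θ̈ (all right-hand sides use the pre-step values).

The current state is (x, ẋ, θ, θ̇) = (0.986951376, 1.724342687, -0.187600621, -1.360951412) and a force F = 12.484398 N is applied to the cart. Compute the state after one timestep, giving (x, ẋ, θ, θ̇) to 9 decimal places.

(1.072316685, 2.141342731, -0.254975882, -1.869623248)

sinθ=-0.186502153, cosθ=0.982454552
temp = (F + m·l·θ̇²·sinθ)/(M+m) = (12.484398 + -0.034521406)/1.597808 = 7.791847703
θ̈ = (g·sinθ − cosθ·temp)/(l·(4/3 − m·cos²θ/(M+m))) = -10.274953261
ẍ = temp − m·l·θ̈·cosθ/(M+m) = 8.423222319
Euler: x'=0.986951376+0.049506·1.724342687=1.072316685, ẋ'=1.724342687+0.049506·8.423222319=2.141342731
       θ'=-0.187600621+0.049506·-1.360951412=-0.254975882, θ̇'=-1.360951412+0.049506·-10.274953261=-1.869623248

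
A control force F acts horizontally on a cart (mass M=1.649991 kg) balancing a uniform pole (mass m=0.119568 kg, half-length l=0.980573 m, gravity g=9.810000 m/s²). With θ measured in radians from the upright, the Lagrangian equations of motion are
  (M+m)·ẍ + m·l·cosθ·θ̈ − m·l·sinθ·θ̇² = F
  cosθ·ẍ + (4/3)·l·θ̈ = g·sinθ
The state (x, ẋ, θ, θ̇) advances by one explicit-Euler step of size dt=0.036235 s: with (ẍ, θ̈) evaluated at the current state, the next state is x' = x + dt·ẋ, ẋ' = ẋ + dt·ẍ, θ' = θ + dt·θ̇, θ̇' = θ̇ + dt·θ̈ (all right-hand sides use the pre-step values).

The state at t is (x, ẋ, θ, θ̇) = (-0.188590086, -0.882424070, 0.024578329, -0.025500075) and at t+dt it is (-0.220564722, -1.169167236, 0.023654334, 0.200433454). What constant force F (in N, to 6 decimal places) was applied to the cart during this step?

ẍ = (ẋ'−ẋ)/dt = (-1.169167236−-0.882424070)/0.036235 = -7.913431
θ̈ = (θ̇'−θ̇)/dt = (0.200433454−-0.025500075)/0.036235 = 6.235229
sinθ=0.024576, cosθ=0.999698
F = (M+m)·ẍ + m·l·cosθ·θ̈ − m·l·sinθ·θ̇² = -14.003283 + 0.730830 − 0.000002 = -13.272455

F = -13.272455 N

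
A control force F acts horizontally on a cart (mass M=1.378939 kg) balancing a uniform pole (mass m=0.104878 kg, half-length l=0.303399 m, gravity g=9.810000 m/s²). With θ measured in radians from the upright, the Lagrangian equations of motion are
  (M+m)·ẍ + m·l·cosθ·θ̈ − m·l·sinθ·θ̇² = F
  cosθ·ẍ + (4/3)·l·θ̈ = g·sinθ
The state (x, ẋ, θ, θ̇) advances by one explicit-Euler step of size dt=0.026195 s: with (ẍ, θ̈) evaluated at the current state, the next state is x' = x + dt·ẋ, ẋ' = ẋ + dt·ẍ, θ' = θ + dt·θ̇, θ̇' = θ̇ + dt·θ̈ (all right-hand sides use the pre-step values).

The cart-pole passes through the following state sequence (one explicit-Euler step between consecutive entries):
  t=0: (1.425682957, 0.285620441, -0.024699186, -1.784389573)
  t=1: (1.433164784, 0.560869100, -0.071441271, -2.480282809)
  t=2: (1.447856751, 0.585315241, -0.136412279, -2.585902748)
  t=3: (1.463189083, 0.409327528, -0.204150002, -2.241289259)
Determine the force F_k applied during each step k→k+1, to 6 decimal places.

step 0→1:
  ẍ = (ẋ'−ẋ)/dt = (0.560869100−0.285620441)/0.026195 = 10.507679
  θ̈ = (θ̇'−θ̇)/dt = (-2.480282809−-1.784389573)/0.026195 = -26.565880
  sinθ=-0.024697, cosθ=0.999695
  F = (M+m)·ẍ + m·l·cosθ·θ̈ − m·l·sinθ·θ̇² = 15.591473 + -0.845065 − -0.002502 = 14.748910
step 1→2:
  ẍ = (ẋ'−ẋ)/dt = (0.585315241−0.560869100)/0.026195 = 0.933237
  θ̈ = (θ̇'−θ̇)/dt = (-2.585902748−-2.480282809)/0.026195 = -4.032065
  sinθ=-0.071381, cosθ=0.997449
  F = (M+m)·ẍ + m·l·cosθ·θ̈ − m·l·sinθ·θ̇² = 1.384753 + -0.127973 − -0.013973 = 1.270753
step 2→3:
  ẍ = (ẋ'−ẋ)/dt = (0.409327528−0.585315241)/0.026195 = -6.718370
  θ̈ = (θ̇'−θ̇)/dt = (-2.241289259−-2.585902748)/0.026195 = 13.155697
  sinθ=-0.135990, cosθ=0.990710
  F = (M+m)·ẍ + m·l·cosθ·θ̈ − m·l·sinθ·θ̇² = -9.968832 + 0.414724 − -0.028935 = -9.525173

F_0 = 14.748910 N
F_1 = 1.270753 N
F_2 = -9.525173 N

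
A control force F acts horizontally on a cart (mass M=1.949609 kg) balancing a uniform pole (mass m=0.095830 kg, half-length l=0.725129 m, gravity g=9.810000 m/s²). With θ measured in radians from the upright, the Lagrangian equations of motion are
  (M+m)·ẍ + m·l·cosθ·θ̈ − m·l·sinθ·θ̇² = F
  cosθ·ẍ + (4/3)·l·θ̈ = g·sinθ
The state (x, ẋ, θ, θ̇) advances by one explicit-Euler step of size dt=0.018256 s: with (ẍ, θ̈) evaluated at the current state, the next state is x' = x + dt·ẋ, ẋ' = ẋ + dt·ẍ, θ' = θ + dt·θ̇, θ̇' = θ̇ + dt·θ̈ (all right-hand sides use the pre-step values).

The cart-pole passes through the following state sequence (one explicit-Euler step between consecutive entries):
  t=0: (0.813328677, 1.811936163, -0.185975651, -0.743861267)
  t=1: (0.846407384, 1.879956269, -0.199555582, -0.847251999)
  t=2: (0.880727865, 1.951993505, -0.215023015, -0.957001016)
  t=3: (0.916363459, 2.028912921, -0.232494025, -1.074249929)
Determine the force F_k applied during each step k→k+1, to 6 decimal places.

step 0→1:
  ẍ = (ẋ'−ẋ)/dt = (1.879956269−1.811936163)/0.018256 = 3.725904
  θ̈ = (θ̇'−θ̇)/dt = (-0.847251999−-0.743861267)/0.018256 = -5.663384
  sinθ=-0.184905, cosθ=0.982756
  F = (M+m)·ẍ + m·l·cosθ·θ̈ − m·l·sinθ·θ̇² = 7.621110 + -0.386757 − -0.007110 = 7.241462
step 1→2:
  ẍ = (ẋ'−ẋ)/dt = (1.951993505−1.879956269)/0.018256 = 3.945949
  θ̈ = (θ̇'−θ̇)/dt = (-0.957001016−-0.847251999)/0.018256 = -6.011668
  sinθ=-0.198234, cosθ=0.980155
  F = (M+m)·ẍ + m·l·cosθ·θ̈ − m·l·sinθ·θ̇² = 8.071197 + -0.409455 − -0.009888 = 7.671630
step 2→3:
  ẍ = (ẋ'−ẋ)/dt = (2.028912921−1.951993505)/0.018256 = 4.213377
  θ̈ = (θ̇'−θ̇)/dt = (-1.074249929−-0.957001016)/0.018256 = -6.422487
  sinθ=-0.213370, cosθ=0.976971
  F = (M+m)·ẍ + m·l·cosθ·θ̈ − m·l·sinθ·θ̇² = 8.618206 + -0.436015 − -0.013579 = 8.195770

F_0 = 7.241462 N
F_1 = 7.671630 N
F_2 = 8.195770 N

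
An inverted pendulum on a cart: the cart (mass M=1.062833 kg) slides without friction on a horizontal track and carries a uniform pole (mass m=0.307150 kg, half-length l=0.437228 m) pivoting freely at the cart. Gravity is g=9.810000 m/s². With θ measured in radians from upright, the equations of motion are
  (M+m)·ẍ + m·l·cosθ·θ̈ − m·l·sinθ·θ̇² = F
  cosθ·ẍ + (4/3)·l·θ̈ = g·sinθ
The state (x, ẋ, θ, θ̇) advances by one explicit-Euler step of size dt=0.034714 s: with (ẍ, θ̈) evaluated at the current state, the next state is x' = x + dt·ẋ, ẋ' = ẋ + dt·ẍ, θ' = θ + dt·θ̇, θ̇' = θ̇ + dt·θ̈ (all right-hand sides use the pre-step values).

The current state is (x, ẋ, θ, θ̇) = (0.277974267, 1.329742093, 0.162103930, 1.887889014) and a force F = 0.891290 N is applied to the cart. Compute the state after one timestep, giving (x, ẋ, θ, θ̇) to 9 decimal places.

(0.324134934, 1.348183350, 0.227640109, 1.950949876)

sinθ=0.161394910, cosθ=0.986889904
temp = (F + m·l·θ̇²·sinθ)/(M+m) = (0.891290 + 0.077250489)/1.369983 = 0.706972633
θ̈ = (g·sinθ − cosθ·temp)/(l·(4/3 − m·cos²θ/(M+m))) = 1.816582990
ẍ = temp − m·l·θ̈·cosθ/(M+m) = 0.531233995
Euler: x'=0.277974267+0.034714·1.329742093=0.324134934, ẋ'=1.329742093+0.034714·0.531233995=1.348183350
       θ'=0.162103930+0.034714·1.887889014=0.227640109, θ̇'=1.887889014+0.034714·1.816582990=1.950949876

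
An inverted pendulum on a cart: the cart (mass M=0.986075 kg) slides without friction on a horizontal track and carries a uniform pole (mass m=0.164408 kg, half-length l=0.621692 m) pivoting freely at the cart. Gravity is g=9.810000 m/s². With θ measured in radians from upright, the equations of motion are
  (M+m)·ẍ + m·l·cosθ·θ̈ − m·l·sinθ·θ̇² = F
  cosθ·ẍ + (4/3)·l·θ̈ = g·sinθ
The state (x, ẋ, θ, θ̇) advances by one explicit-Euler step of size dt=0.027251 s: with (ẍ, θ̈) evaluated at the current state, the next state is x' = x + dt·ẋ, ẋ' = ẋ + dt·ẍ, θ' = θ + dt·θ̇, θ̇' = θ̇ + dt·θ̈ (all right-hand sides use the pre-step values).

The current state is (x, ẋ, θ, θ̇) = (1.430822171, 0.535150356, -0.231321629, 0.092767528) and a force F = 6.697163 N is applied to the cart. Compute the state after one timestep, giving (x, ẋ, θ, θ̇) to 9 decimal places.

sinθ=-0.229264150, cosθ=0.973364243
temp = (F + m·l·θ̇²·sinθ)/(M+m) = (6.697163 + -0.000201663)/1.150483 = 5.820999821
θ̈ = (g·sinθ − cosθ·temp)/(l·(4/3 − m·cos²θ/(M+m))) = -10.627767272
ẍ = temp − m·l·θ̈·cosθ/(M+m) = 6.740041999
Euler: x'=1.430822171+0.027251·0.535150356=1.445405553, ẋ'=0.535150356+0.027251·6.740041999=0.718823241
       θ'=-0.231321629+0.027251·0.092767528=-0.228793621, θ̇'=0.092767528+0.027251·-10.627767272=-0.196849758

(1.445405553, 0.718823241, -0.228793621, -0.196849758)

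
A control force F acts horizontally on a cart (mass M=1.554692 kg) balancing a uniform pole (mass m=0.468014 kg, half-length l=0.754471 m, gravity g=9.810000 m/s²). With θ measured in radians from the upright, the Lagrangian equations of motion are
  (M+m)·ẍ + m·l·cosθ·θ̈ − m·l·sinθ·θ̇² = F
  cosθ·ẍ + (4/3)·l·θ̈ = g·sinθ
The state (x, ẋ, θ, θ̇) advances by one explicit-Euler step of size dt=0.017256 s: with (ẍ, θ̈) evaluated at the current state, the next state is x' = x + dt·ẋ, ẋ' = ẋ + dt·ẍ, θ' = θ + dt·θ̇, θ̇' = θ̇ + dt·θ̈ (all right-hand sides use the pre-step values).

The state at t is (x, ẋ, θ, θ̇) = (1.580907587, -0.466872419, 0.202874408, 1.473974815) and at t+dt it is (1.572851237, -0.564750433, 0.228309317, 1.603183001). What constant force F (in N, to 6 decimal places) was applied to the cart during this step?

ẍ = (ẋ'−ẋ)/dt = (-0.564750433−-0.466872419)/0.017256 = -5.672115
θ̈ = (θ̇'−θ̇)/dt = (1.603183001−1.473974815)/0.017256 = 7.487725
sinθ=0.201486, cosθ=0.979491
F = (M+m)·ẍ + m·l·cosθ·θ̈ − m·l·sinθ·θ̇² = -11.473021 + 2.589715 − 0.154570 = -9.037876

F = -9.037876 N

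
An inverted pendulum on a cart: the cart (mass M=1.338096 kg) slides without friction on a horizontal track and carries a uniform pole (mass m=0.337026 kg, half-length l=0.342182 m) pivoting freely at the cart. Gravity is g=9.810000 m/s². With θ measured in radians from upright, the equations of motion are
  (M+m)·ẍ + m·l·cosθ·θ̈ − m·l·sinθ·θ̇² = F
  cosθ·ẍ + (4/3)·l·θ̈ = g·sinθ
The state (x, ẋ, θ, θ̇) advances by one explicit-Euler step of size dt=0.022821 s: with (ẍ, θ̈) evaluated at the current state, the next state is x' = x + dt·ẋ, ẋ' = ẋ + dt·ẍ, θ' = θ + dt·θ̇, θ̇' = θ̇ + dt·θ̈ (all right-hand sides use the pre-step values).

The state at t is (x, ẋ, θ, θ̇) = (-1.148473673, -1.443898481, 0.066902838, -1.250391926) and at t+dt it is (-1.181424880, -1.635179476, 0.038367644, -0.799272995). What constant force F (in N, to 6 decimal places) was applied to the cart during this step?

F = -11.777991 N

ẍ = (ẋ'−ẋ)/dt = (-1.635179476−-1.443898481)/0.022821 = -8.381797
θ̈ = (θ̇'−θ̇)/dt = (-0.799272995−-1.250391926)/0.022821 = 19.767711
sinθ=0.066853, cosθ=0.997763
F = (M+m)·ẍ + m·l·cosθ·θ̈ − m·l·sinθ·θ̇² = -14.040533 + 2.274596 − 0.012054 = -11.777991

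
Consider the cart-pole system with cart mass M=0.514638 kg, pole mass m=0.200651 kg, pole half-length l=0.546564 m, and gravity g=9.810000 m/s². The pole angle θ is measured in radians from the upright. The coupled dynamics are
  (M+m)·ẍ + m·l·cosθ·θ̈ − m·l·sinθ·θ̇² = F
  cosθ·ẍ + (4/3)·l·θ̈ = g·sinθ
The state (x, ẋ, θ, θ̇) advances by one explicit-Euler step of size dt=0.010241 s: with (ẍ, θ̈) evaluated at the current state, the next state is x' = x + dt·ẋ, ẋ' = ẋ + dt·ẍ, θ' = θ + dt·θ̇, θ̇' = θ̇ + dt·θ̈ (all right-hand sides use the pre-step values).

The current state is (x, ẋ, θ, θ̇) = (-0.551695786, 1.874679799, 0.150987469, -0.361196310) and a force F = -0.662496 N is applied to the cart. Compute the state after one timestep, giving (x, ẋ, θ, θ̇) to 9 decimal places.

(-0.532497190, 1.858821489, 0.147288458, -0.318947152)

sinθ=0.150414440, cosθ=0.988623030
temp = (F + m·l·θ̇²·sinθ)/(M+m) = (-0.662496 + 0.002152080)/0.715289 = -0.923184782
θ̈ = (g·sinθ − cosθ·temp)/(l·(4/3 − m·cos²θ/(M+m))) = 4.125491415
ẍ = temp − m·l·θ̈·cosθ/(M+m) = -1.548511833
Euler: x'=-0.551695786+0.010241·1.874679799=-0.532497190, ẋ'=1.874679799+0.010241·-1.548511833=1.858821489
       θ'=0.150987469+0.010241·-0.361196310=0.147288458, θ̇'=-0.361196310+0.010241·4.125491415=-0.318947152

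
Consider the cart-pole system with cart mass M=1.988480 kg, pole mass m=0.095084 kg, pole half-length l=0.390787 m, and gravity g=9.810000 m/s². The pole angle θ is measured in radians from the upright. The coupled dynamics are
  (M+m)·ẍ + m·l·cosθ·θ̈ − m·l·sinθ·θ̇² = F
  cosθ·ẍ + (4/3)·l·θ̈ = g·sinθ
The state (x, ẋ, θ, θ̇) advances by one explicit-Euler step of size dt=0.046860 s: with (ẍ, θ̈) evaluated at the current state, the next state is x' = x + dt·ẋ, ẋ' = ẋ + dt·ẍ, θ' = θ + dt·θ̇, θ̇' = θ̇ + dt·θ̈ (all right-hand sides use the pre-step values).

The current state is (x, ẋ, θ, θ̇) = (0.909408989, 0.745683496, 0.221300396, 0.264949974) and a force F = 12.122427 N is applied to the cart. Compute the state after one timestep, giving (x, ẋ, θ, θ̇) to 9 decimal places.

sinθ=0.219498491, cosθ=0.975612839
temp = (F + m·l·θ̇²·sinθ)/(M+m) = (12.122427 + 0.000572541)/2.083564 = 5.818395567
θ̈ = (g·sinθ − cosθ·temp)/(l·(4/3 − m·cos²θ/(M+m))) = -6.989479814
ẍ = temp − m·l·θ̈·cosθ/(M+m) = 5.940003825
Euler: x'=0.909408989+0.046860·0.745683496=0.944351718, ẋ'=0.745683496+0.046860·5.940003825=1.024032075
       θ'=0.221300396+0.046860·0.264949974=0.233715952, θ̇'=0.264949974+0.046860·-6.989479814=-0.062577050

(0.944351718, 1.024032075, 0.233715952, -0.062577050)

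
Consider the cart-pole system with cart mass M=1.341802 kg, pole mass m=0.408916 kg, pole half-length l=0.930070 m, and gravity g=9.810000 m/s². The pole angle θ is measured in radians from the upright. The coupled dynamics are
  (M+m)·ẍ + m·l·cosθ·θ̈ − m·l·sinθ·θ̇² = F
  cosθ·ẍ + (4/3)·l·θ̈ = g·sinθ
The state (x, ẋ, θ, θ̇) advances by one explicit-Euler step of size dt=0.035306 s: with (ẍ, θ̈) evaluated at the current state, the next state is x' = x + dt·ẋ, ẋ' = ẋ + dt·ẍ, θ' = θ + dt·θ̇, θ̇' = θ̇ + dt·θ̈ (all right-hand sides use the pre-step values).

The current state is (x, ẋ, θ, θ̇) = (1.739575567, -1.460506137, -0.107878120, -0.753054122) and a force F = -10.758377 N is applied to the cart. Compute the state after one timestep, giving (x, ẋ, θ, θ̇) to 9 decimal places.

sinθ=-0.107669000, cosθ=0.994186797
temp = (F + m·l·θ̇²·sinθ)/(M+m) = (-10.758377 + -0.023221635)/1.750718 = -6.158386808
θ̈ = (g·sinθ − cosθ·temp)/(l·(4/3 − m·cos²θ/(M+m))) = 4.940977630
ẍ = temp − m·l·θ̈·cosθ/(M+m) = -7.225509664
Euler: x'=1.739575567+0.035306·-1.460506137=1.688010937, ẋ'=-1.460506137+0.035306·-7.225509664=-1.715609981
       θ'=-0.107878120+0.035306·-0.753054122=-0.134465449, θ̇'=-0.753054122+0.035306·4.940977630=-0.578607966

(1.688010937, -1.715609981, -0.134465449, -0.578607966)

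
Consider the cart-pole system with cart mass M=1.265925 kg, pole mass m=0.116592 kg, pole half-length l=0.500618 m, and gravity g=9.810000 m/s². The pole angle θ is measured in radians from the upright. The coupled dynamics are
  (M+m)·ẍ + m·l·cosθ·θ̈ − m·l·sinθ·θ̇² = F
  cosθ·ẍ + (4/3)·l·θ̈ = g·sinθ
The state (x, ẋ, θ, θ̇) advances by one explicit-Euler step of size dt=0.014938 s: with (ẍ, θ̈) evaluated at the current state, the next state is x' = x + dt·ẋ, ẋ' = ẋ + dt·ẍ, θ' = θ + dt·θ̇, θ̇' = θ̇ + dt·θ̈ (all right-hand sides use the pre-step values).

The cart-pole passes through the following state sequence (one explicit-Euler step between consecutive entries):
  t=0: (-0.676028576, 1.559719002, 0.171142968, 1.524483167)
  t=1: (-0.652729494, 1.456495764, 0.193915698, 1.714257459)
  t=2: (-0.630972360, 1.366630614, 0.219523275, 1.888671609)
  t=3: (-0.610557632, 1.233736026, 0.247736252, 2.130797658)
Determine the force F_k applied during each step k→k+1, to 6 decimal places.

F_0 = -8.845766 N
F_1 = -7.681379 N
F_2 = -11.421411 N

step 0→1:
  ẍ = (ẋ'−ẋ)/dt = (1.456495764−1.559719002)/0.014938 = -6.910111
  θ̈ = (θ̇'−θ̇)/dt = (1.714257459−1.524483167)/0.014938 = 12.704130
  sinθ=0.170309, cosθ=0.985391
  F = (M+m)·ẍ + m·l·cosθ·θ̈ − m·l·sinθ·θ̇² = -9.553346 + 0.730682 − 0.023102 = -8.845766
step 1→2:
  ẍ = (ẋ'−ẋ)/dt = (1.366630614−1.456495764)/0.014938 = -6.015876
  θ̈ = (θ̇'−θ̇)/dt = (1.888671609−1.714257459)/0.014938 = 11.675870
  sinθ=0.192703, cosθ=0.981257
  F = (M+m)·ẍ + m·l·cosθ·θ̈ − m·l·sinθ·θ̇² = -8.317050 + 0.668725 − 0.033053 = -7.681379
step 2→3:
  ẍ = (ẋ'−ẋ)/dt = (1.233736026−1.366630614)/0.014938 = -8.896411
  θ̈ = (θ̇'−θ̇)/dt = (2.130797658−1.888671609)/0.014938 = 16.208733
  sinθ=0.217764, cosθ=0.976001
  F = (M+m)·ẍ + m·l·cosθ·θ̈ − m·l·sinθ·θ̇² = -12.299439 + 0.923368 − 0.045339 = -11.421411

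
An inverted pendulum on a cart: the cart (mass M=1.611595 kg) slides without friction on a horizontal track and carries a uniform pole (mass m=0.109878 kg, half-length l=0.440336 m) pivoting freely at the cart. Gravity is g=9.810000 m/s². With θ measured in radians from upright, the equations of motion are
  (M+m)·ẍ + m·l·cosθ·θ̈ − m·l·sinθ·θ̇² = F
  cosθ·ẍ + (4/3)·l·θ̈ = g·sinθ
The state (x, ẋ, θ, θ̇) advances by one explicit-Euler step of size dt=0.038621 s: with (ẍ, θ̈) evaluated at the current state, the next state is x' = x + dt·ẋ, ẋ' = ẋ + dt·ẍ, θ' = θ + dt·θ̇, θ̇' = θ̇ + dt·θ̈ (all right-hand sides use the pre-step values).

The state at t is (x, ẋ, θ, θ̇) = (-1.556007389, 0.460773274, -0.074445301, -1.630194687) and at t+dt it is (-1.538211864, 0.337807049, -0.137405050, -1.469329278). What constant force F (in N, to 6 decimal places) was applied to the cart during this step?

F = -5.270502 N

ẍ = (ẋ'−ẋ)/dt = (0.337807049−0.460773274)/0.038621 = -3.183921
θ̈ = (θ̇'−θ̇)/dt = (-1.469329278−-1.630194687)/0.038621 = 4.165232
sinθ=-0.074377, cosθ=0.997230
F = (M+m)·ẍ + m·l·cosθ·θ̈ − m·l·sinθ·θ̇² = -5.481035 + 0.200969 − -0.009563 = -5.270502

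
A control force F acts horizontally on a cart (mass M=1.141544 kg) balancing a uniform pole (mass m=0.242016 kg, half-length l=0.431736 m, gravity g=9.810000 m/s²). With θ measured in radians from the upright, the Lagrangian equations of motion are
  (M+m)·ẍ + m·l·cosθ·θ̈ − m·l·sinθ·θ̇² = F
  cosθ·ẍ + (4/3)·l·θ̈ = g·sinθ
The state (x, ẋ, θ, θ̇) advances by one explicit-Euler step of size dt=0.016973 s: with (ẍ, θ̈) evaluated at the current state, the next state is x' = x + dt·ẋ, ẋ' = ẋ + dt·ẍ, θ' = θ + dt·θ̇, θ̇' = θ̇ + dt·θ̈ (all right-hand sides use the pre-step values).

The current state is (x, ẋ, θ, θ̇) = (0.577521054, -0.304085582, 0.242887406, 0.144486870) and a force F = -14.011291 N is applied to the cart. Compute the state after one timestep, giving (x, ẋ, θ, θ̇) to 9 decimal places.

(0.572359809, -0.506024209, 0.245339782, 0.554558250)

sinθ=0.240506279, cosθ=0.970647583
temp = (F + m·l·θ̇²·sinθ)/(M+m) = (-14.011291 + 0.000524621)/1.383560 = -10.126605553
θ̈ = (g·sinθ − cosθ·temp)/(l·(4/3 − m·cos²θ/(M+m))) = 24.160217977
ẍ = temp − m·l·θ̈·cosθ/(M+m) = -11.897639028
Euler: x'=0.577521054+0.016973·-0.304085582=0.572359809, ẋ'=-0.304085582+0.016973·-11.897639028=-0.506024209
       θ'=0.242887406+0.016973·0.144486870=0.245339782, θ̇'=0.144486870+0.016973·24.160217977=0.554558250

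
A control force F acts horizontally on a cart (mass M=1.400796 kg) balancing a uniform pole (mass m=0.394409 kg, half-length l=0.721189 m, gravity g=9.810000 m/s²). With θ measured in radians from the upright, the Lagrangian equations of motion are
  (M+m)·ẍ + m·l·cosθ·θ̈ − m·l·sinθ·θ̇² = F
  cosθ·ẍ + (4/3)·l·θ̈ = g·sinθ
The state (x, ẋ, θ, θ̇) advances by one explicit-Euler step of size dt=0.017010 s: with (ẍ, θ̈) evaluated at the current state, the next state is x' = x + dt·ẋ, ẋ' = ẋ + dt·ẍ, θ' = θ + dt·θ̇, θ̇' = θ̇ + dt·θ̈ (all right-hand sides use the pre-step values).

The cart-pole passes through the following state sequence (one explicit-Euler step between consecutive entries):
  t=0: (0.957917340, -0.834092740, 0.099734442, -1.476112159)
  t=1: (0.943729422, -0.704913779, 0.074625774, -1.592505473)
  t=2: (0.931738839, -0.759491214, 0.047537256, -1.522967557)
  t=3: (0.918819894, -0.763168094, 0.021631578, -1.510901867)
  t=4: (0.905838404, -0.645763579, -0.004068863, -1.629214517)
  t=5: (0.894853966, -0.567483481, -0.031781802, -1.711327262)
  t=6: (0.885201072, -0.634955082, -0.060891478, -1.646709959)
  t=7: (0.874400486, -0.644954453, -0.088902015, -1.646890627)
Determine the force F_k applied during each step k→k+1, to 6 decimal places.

F_0 = 11.634934 N
F_1 = -4.654202 N
F_2 = -0.217866 N
F_3 = 10.398641 N
F_4 = 6.891525 N
F_5 = -6.014368 N
F_6 = -1.011394 N

step 0→1:
  ẍ = (ẋ'−ẋ)/dt = (-0.704913779−-0.834092740)/0.017010 = 7.594295
  θ̈ = (θ̇'−θ̇)/dt = (-1.592505473−-1.476112159)/0.017010 = -6.842640
  sinθ=0.099569, cosθ=0.995031
  F = (M+m)·ẍ + m·l·cosθ·θ̈ − m·l·sinθ·θ̇² = 13.633317 + -1.936672 − 0.061711 = 11.634934
step 1→2:
  ẍ = (ẋ'−ẋ)/dt = (-0.759491214−-0.704913779)/0.017010 = -3.208550
  θ̈ = (θ̇'−θ̇)/dt = (-1.522967557−-1.592505473)/0.017010 = 4.088061
  sinθ=0.074557, cosθ=0.997217
  F = (M+m)·ẍ + m·l·cosθ·θ̈ − m·l·sinθ·θ̇² = -5.760005 + 1.159586 − 0.053783 = -4.654202
step 2→3:
  ẍ = (ẋ'−ẋ)/dt = (-0.763168094−-0.759491214)/0.017010 = -0.216160
  θ̈ = (θ̇'−θ̇)/dt = (-1.510901867−-1.522967557)/0.017010 = 0.709329
  sinθ=0.047519, cosθ=0.998870
  F = (M+m)·ẍ + m·l·cosθ·θ̈ − m·l·sinθ·θ̇² = -0.388051 + 0.201536 − 0.031351 = -0.217866
step 3→4:
  ẍ = (ẋ'−ẋ)/dt = (-0.645763579−-0.763168094)/0.017010 = 6.902088
  θ̈ = (θ̇'−θ̇)/dt = (-1.629214517−-1.510901867)/0.017010 = -6.955476
  sinθ=0.021630, cosθ=0.999766
  F = (M+m)·ẍ + m·l·cosθ·θ̈ − m·l·sinθ·θ̇² = 12.390663 + -1.977977 − 0.014045 = 10.398641
step 4→5:
  ẍ = (ẋ'−ẋ)/dt = (-0.567483481−-0.645763579)/0.017010 = 4.602005
  θ̈ = (θ̇'−θ̇)/dt = (-1.711327262−-1.629214517)/0.017010 = -4.827322
  sinθ=-0.004069, cosθ=0.999992
  F = (M+m)·ẍ + m·l·cosθ·θ̈ − m·l·sinθ·θ̇² = 8.261542 + -1.373089 − -0.003072 = 6.891525
step 5→6:
  ẍ = (ẋ'−ẋ)/dt = (-0.634955082−-0.567483481)/0.017010 = -3.966584
  θ̈ = (θ̇'−θ̇)/dt = (-1.646709959−-1.711327262)/0.017010 = 3.798783
  sinθ=-0.031776, cosθ=0.999495
  F = (M+m)·ẍ + m·l·cosθ·θ̈ − m·l·sinθ·θ̇² = -7.120832 + 1.079993 − -0.026471 = -6.014368
step 6→7:
  ẍ = (ẋ'−ẋ)/dt = (-0.644954453−-0.634955082)/0.017010 = -0.587853
  θ̈ = (θ̇'−θ̇)/dt = (-1.646890627−-1.646709959)/0.017010 = -0.010621
  sinθ=-0.060854, cosθ=0.998147
  F = (M+m)·ẍ + m·l·cosθ·θ̈ − m·l·sinθ·θ̇² = -1.055316 + -0.003016 − -0.046937 = -1.011394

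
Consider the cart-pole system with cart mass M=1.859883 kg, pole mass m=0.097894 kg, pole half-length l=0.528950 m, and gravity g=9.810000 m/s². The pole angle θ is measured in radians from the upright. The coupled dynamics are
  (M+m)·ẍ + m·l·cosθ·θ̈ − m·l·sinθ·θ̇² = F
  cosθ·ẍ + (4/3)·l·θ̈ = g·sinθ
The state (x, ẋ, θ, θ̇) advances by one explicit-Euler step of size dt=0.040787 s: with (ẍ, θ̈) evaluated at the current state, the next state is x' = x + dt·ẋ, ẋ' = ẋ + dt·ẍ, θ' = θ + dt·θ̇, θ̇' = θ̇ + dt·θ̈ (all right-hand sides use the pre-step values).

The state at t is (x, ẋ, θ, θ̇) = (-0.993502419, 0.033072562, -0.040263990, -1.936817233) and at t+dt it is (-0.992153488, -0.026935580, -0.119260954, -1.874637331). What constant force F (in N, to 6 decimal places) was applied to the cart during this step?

ẍ = (ẋ'−ẋ)/dt = (-0.026935580−0.033072562)/0.040787 = -1.471257
θ̈ = (θ̇'−θ̇)/dt = (-1.874637331−-1.936817233)/0.040787 = 1.524503
sinθ=-0.040253, cosθ=0.999190
F = (M+m)·ẍ + m·l·cosθ·θ̈ − m·l·sinθ·θ̇² = -2.880392 + 0.078876 − -0.007819 = -2.793697

F = -2.793697 N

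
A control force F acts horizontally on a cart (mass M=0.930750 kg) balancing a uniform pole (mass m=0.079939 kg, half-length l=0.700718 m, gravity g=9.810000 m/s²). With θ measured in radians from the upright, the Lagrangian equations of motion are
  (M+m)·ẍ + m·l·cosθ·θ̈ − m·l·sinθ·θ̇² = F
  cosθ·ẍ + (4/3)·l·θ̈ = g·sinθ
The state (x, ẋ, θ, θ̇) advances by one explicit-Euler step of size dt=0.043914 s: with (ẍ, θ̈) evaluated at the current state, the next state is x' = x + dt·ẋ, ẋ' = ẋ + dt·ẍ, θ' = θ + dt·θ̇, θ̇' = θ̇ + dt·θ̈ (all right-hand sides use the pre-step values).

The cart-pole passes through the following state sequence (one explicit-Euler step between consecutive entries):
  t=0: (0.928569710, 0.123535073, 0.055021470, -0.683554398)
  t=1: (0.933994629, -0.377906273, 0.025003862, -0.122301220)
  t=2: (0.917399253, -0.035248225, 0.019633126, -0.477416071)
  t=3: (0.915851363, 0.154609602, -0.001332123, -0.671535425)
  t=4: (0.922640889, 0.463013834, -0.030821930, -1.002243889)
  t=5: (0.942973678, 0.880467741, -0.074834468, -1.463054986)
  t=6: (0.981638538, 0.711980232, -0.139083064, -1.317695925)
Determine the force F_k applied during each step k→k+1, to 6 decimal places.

step 0→1:
  ẍ = (ẋ'−ẋ)/dt = (-0.377906273−0.123535073)/0.043914 = -11.418713
  θ̈ = (θ̇'−θ̇)/dt = (-0.122301220−-0.683554398)/0.043914 = 12.780735
  sinθ=0.054994, cosθ=0.998487
  F = (M+m)·ẍ + m·l·cosθ·θ̈ − m·l·sinθ·θ̇² = -11.540767 + 0.714826 − 0.001439 = -10.827381
step 1→2:
  ẍ = (ẋ'−ẋ)/dt = (-0.035248225−-0.377906273)/0.043914 = 7.802934
  θ̈ = (θ̇'−θ̇)/dt = (-0.477416071−-0.122301220)/0.043914 = -8.086598
  sinθ=0.025001, cosθ=0.999687
  F = (M+m)·ẍ + m·l·cosθ·θ̈ − m·l·sinθ·θ̇² = 7.886340 + -0.452827 − 0.000021 = 7.433492
step 2→3:
  ẍ = (ẋ'−ẋ)/dt = (0.154609602−-0.035248225)/0.043914 = 4.323401
  θ̈ = (θ̇'−θ̇)/dt = (-0.671535425−-0.477416071)/0.043914 = -4.420443
  sinθ=0.019632, cosθ=0.999807
  F = (M+m)·ẍ + m·l·cosθ·θ̈ − m·l·sinθ·θ̇² = 4.369614 + -0.247562 − 0.000251 = 4.121801
step 3→4:
  ẍ = (ẋ'−ẋ)/dt = (0.463013834−0.154609602)/0.043914 = 7.022914
  θ̈ = (θ̇'−θ̇)/dt = (-1.002243889−-0.671535425)/0.043914 = -7.530821
  sinθ=-0.001332, cosθ=0.999999
  F = (M+m)·ẍ + m·l·cosθ·θ̈ − m·l·sinθ·θ̇² = 7.097982 + -0.421836 − -0.000034 = 6.676179
step 4→5:
  ẍ = (ẋ'−ẋ)/dt = (0.880467741−0.463013834)/0.043914 = 9.506169
  θ̈ = (θ̇'−θ̇)/dt = (-1.463054986−-1.002243889)/0.043914 = -10.493489
  sinθ=-0.030817, cosθ=0.999525
  F = (M+m)·ẍ + m·l·cosθ·θ̈ − m·l·sinθ·θ̇² = 9.607780 + -0.587510 − -0.001734 = 9.022004
step 5→6:
  ẍ = (ẋ'−ẋ)/dt = (0.711980232−0.880467741)/0.043914 = -3.836761
  θ̈ = (θ̇'−θ̇)/dt = (-1.317695925−-1.463054986)/0.043914 = 3.310085
  sinθ=-0.074765, cosθ=0.997201
  F = (M+m)·ẍ + m·l·cosθ·θ̈ − m·l·sinθ·θ̇² = -3.877772 + 0.184894 − -0.008964 = -3.683913

F_0 = -10.827381 N
F_1 = 7.433492 N
F_2 = 4.121801 N
F_3 = 6.676179 N
F_4 = 9.022004 N
F_5 = -3.683913 N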